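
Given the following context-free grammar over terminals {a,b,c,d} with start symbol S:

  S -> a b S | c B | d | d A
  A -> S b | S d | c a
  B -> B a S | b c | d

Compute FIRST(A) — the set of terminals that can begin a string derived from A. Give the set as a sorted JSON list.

FIRST iteration:
round 1:
  A via A→c a: +{c}
  B via B→b c: +{b}
  B via B→d: +{d}
  S via S→a b S: +{a}
  S via S→c B: +{c}
  S via S→d: +{d}
  FIRST[S]={a,c,d}  FIRST[A]={c}  FIRST[B]={b,d}
round 2:
  A via A→S b: +{a,d}
  FIRST[S]={a,c,d}  FIRST[A]={a,c,d}  FIRST[B]={b,d}
round 3: (no change)
  FIRST[S]={a,c,d}  FIRST[A]={a,c,d}  FIRST[B]={b,d}

FIRST(A) = ["a", "c", "d"]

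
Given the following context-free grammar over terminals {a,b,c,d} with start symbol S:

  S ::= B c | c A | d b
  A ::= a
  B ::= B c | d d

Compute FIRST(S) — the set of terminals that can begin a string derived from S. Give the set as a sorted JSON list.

FIRST iteration:
iter 1:
  A via A→a: +{a}
  B via B→d d: +{d}
  S via S→B c: +{d}
  S via S→c A: +{c}
  S: {c,d}  A: {a}  B: {d}
iter 2: done
  S: {c,d}  A: {a}  B: {d}

FIRST(S) = ["c", "d"]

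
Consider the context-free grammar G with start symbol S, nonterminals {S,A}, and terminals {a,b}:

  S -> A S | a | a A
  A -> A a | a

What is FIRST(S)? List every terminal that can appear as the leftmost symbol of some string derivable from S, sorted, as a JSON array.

FIRST iteration:
pass 1:
  A via A→a: +{a}
  S via S→A S: +{a}
  FIRST[S]={a}  FIRST[A]={a}
pass 2: — fixpoint
  FIRST[S]={a}  FIRST[A]={a}

FIRST(S) = ["a"]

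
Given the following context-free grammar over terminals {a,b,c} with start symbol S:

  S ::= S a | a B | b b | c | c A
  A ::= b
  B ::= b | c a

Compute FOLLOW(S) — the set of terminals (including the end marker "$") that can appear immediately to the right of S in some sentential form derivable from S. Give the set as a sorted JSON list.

FIRST iteration:
pass 1:
  A via A→b: +{b}
  B via B→b: +{b}
  B via B→c a: +{c}
  S via S→a B: +{a}
  S via S→b b: +{b}
  S via S→c: +{c}
  S: {a,b,c}  A: {b}  B: {b,c}
pass 2: done
  S: {a,b,c}  A: {b}  B: {b,c}

FOLLOW iteration:
initialize: $ ∈ FOLLOW(S)
round 1:
  S→S a: FOLLOW(S) ⊇ FIRST(a) = {a}; new: +{a}
  S→a B: FOLLOW(B) ⊇ FOLLOW(S) ⊇ {$,a}; new: +{$,a}
  S→c A: FOLLOW(A) ⊇ FOLLOW(S) ⊇ {$,a}; new: +{$,a}
  FOLLOW[S]={$,a}  FOLLOW[A]={$,a}  FOLLOW[B]={$,a}
round 2: (no change)
  FOLLOW[S]={$,a}  FOLLOW[A]={$,a}  FOLLOW[B]={$,a}

FOLLOW(S) = ["$", "a"]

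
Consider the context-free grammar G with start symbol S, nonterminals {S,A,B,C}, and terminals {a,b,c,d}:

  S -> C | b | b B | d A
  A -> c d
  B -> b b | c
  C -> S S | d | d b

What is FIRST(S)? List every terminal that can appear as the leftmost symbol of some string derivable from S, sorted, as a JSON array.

FIRST iteration:
[1]
  A via A→c d: +{c}
  B via B→b b: +{b}
  B via B→c: +{c}
  C via C→d: +{d}
  S via S→C: +{d}
  S via S→b: +{b}
  S: {b,d}  A: {c}  B: {b,c}  C: {d}
[2]
  C via C→S S: +{b}
  S: {b,d}  A: {c}  B: {b,c}  C: {b,d}
[3] (no change)
  S: {b,d}  A: {c}  B: {b,c}  C: {b,d}

FIRST(S) = ["b", "d"]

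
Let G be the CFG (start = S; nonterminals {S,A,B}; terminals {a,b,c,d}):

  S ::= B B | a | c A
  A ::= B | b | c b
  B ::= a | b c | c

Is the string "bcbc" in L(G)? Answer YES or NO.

Convert to CNF:
  S -> B B | T1 A | a
  A -> T0 T1 | T1 T0 | a | b | c
  B -> T0 T1 | a | c
  T0 -> b
  T1 -> c

CYK fill:
  [0..0]={A,T0}  "b"  orig:{A}
  [1..1]={A,B,T1}  "c"  orig:{A,B}
  [2..2]={A,T0}  "b"  orig:{A}
  [3..3]={A,B,T1}  "c"  orig:{A,B}
  [0..1]={A,B}  "bc"
  [1..2]={A,S}  "cb"
  [2..3]={A,B}  "bc"
  [0..2]=∅  "bcb"
  [1..3]={S}  "cbc"
  [0..3]={S}  "bcbc"

S ∈ T[0,3] ⇒ YES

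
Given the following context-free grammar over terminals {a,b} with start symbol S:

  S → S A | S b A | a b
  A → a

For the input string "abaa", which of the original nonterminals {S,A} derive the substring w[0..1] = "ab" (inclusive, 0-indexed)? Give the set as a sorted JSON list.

CNF form of G:
  S -> S A | S X2 | T1 T0
  A -> a
  T0 -> b
  T1 -> a
  X2 -> T0 A

CYK fill — only the sub-triangle for w[0..1]:
  cell(0,0) a: {A,T1}  orig:{A}
  cell(1,1) b: {T0}  orig:{}
  cell(0,1) ab: {S}

Original NTs in T[0,1] deriving "ab": ["S"]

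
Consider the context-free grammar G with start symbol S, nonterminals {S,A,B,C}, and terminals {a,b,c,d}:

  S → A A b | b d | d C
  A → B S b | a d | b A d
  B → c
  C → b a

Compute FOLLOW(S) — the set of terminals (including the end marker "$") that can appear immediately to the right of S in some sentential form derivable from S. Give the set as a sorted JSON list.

FIRST iteration:
[1]
  A via A→a d: +{a}
  A via A→b A d: +{b}
  B via B→c: +{c}
  C via C→b a: +{b}
  S via S→A A b: +{a,b}
  S via S→d C: +{d}
  S: {a,b,d}  A: {a,b}  B: {c}  C: {b}
[2]
  A via A→B S b: +{c}
  S via S→A A b: +{c}
  S: {a,b,c,d}  A: {a,b,c}  B: {c}  C: {b}
[3] — fixpoint
  S: {a,b,c,d}  A: {a,b,c}  B: {c}  C: {b}

FOLLOW iteration:
initialize: $ ∈ FOLLOW(S)
pass 1:
  A→B S b: FOLLOW(B) ⊇ FIRST(S) = {a,b,c,d}; new: +{a,b,c,d}
  A→B S b: FOLLOW(S) ⊇ FIRST(b) = {b}; new: +{b}
  A→b A d: FOLLOW(A) ⊇ FIRST(d) = {d}; new: +{d}
  S→A A b: FOLLOW(A) ⊇ FIRST(A) = {a,b,c}; new: +{a,b,c}
  S→d C: FOLLOW(C) ⊇ FOLLOW(S) ⊇ {$,b}; new: +{$,b}
  S: {$,b}  A: {a,b,c,d}  B: {a,b,c,d}  C: {$,b}
pass 2: done
  S: {$,b}  A: {a,b,c,d}  B: {a,b,c,d}  C: {$,b}

FOLLOW(S) = ["$", "b"]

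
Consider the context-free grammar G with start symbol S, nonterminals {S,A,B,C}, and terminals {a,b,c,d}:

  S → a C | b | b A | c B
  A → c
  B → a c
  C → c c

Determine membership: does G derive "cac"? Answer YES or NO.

CNF form of G:
  S -> T0 C | T1 B | T2 A | b
  A -> c
  B -> T0 T1
  C -> T1 T1
  T0 -> a
  T1 -> c
  T2 -> b

Fill CYK table bottom-up:
  T[0,0] 'c' = {A,T1}  orig:{A}
  T[1,1] 'a' = {T0}  orig:{}
  T[2,2] 'c' = {A,T1}  orig:{A}
  T[0,1] 'ca' = ∅
  T[1,2] 'ac' = {B}
  T[0,2] 'cac' = {S}

S ∈ T[0,2] ⇒ YES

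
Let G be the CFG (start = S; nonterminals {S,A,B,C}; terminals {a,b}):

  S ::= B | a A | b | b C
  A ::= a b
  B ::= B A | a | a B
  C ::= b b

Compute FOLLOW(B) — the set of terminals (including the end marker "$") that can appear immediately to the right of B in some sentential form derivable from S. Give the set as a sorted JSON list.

Compute FIRST by fixpoint:
round 1:
  A via A→a b: +{a}
  B via B→a: +{a}
  C via C→b b: +{b}
  S via S→B: +{a}
  S via S→b: +{b}
  S: {a,b}  A: {a}  B: {a}  C: {b}
round 2: (stable)
  S: {a,b}  A: {a}  B: {a}  C: {b}

Compute FOLLOW by fixpoint:
FOLLOW(S) := {$}
iter 1:
  B→B A: FOLLOW(B) ⊇ FIRST(A) = {a}; new: +{a}
  B→B A: FOLLOW(A) ⊇ FOLLOW(B) ⊇ {a}; new: +{a}
  S→B: FOLLOW(B) ⊇ FOLLOW(S) ⊇ {$}; new: +{$}
  S→a A: FOLLOW(A) ⊇ FOLLOW(S) ⊇ {$}; new: +{$}
  S→b C: FOLLOW(C) ⊇ FOLLOW(S) ⊇ {$}; new: +{$}
  FOLLOW(S)={$}  FOLLOW(A)={$,a}  FOLLOW(B)={$,a}  FOLLOW(C)={$}
iter 2: — fixpoint
  FOLLOW(S)={$}  FOLLOW(A)={$,a}  FOLLOW(B)={$,a}  FOLLOW(C)={$}

FOLLOW(B) = ["$", "a"]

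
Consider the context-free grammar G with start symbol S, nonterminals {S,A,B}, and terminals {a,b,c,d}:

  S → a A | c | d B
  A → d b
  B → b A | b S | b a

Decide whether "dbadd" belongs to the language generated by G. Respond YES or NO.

CNF form of G:
  S -> T0 B | T2 A | c
  A -> T0 T1
  B -> T1 A | T1 S | T1 T2
  T0 -> d
  T1 -> b
  T2 -> a

Fill CYK table bottom-up:
  T[0,0] 'd' = {T0}  orig:{}
  T[1,1] 'b' = {T1}  orig:{}
  T[2,2] 'a' = {T2}  orig:{}
  T[3,3] 'd' = {T0}  orig:{}
  T[4,4] 'd' = {T0}  orig:{}
  T[0,1] 'db' = {A}
  T[1,2] 'ba' = {B}
  T[2,3] 'ad' = ∅
  T[3,4] 'dd' = ∅
  T[0,2] 'dba' = {S}
  T[1,3] 'bad' = ∅
  T[2,4] 'add' = ∅
  T[0,3] 'dbad' = ∅
  T[1,4] 'badd' = ∅
  T[0,4] 'dbadd' = ∅

S ∉ T[0,4] ⇒ NO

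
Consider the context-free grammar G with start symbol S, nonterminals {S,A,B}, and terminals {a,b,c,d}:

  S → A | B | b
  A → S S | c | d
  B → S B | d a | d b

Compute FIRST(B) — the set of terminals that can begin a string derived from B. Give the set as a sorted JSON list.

FIRST sets, iterate to fixpoint:
[1]
  A via A→c: +{c}
  A via A→d: +{d}
  B via B→d a: +{d}
  S via S→A: +{c,d}
  S via S→b: +{b}
  FIRST(S)={b,c,d}  FIRST(A)={c,d}  FIRST(B)={d}
[2]
  A via A→S S: +{b}
  B via B→S B: +{b,c}
  FIRST(S)={b,c,d}  FIRST(A)={b,c,d}  FIRST(B)={b,c,d}
[3] — fixpoint
  FIRST(S)={b,c,d}  FIRST(A)={b,c,d}  FIRST(B)={b,c,d}

FIRST(B) = ["b", "c", "d"]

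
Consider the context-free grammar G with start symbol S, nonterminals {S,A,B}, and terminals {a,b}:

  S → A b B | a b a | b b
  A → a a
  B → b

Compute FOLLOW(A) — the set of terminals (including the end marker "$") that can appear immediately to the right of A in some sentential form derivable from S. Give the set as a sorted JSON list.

Compute FIRST by fixpoint:
round 1:
  A via A→a a: +{a}
  B via B→b: +{b}
  S via S→A b B: +{a}
  S via S→b b: +{b}
  FIRST(S)={a,b}  FIRST(A)={a}  FIRST(B)={b}
round 2: (no change)
  FIRST(S)={a,b}  FIRST(A)={a}  FIRST(B)={b}

FOLLOW sets:
initialize: $ ∈ FOLLOW(S)
round 1:
  S→A b B: FOLLOW(A) ⊇ FIRST(b) = {b}; new: +{b}
  S→A b B: FOLLOW(B) ⊇ FOLLOW(S) ⊇ {$}; new: +{$}
  FOLLOW[S]={$}  FOLLOW[A]={b}  FOLLOW[B]={$}
round 2: — fixpoint
  FOLLOW[S]={$}  FOLLOW[A]={b}  FOLLOW[B]={$}

FOLLOW(A) = ["b"]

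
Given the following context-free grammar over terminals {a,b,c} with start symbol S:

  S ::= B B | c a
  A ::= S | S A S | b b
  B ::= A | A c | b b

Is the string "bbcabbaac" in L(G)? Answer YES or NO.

Convert to CNF:
  S -> B B | T1 T2
  A -> B B | S X3 | T0 T0 | T1 T2
  B -> A T1 | B B | S X4 | T0 T0 | T1 T2
  T0 -> b
  T1 -> c
  T2 -> a
  X3 -> A S
  X4 -> A S

Fill CYK table bottom-up:
  [0..0]={T0}  "b"  orig:{}
  [1..1]={T0}  "b"  orig:{}
  [2..2]={T1}  "c"  orig:{}
  [3..3]={T2}  "a"  orig:{}
  [4..4]={T0}  "b"  orig:{}
  [5..5]={T0}  "b"  orig:{}
  [6..6]={T2}  "a"  orig:{}
  [7..7]={T2}  "a"  orig:{}
  [8..8]={T1}  "c"  orig:{}
  [0..1]={A,B}  "bb"
  [1..2]=∅  "bc"
  [2..3]={A,B,S}  "ca"
  [3..4]=∅  "ab"
  [4..5]={A,B}  "bb"
  [5..6]=∅  "ba"
  [6..7]=∅  "aa"
  [7..8]=∅  "ac"
  [0..2]={B}  "bbc"
  [1..3]=∅  "bca"
  [2..4]=∅  "cab"
  [3..5]=∅  "abb"
  [4..6]=∅  "bba"
  [5..7]=∅  "baa"
  [6..8]=∅  "aac"
  [0..3]={A,B,S,X3,X4}  "bbca"  orig:{A,B,S}
  [1..4]=∅  "bcab"
  [2..5]={A,B,S}  "cabb"
  [3..6]=∅  "abba"
  [4..7]=∅  "bbaa"
  [5..8]=∅  "baac"
  [0..4]=∅  "bbcab"
  [1..5]=∅  "bcabb"
  [2..6]=∅  "cabba"
  [3..7]=∅  "abbaa"
  [4..8]=∅  "bbaac"
  [0..5]={A,B,S,X3,X4}  "bbcabb"  orig:{A,B,S}
  [1..6]=∅  "bcabba"
  [2..7]=∅  "cabbaa"
  [3..8]=∅  "abbaac"
  [0..6]=∅  "bbcabba"
  [1..7]=∅  "bcabbaa"
  [2..8]=∅  "cabbaac"
  [0..7]=∅  "bbcabbaa"
  [1..8]=∅  "bcabbaac"
  [0..8]=∅  "bbcabbaac"

S ∉ T[0,8] ⇒ NO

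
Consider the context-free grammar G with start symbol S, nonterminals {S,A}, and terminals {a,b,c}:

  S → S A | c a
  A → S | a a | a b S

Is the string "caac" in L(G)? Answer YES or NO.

CNF form of G:
  S -> S A | T2 T0
  A -> S A | T0 T0 | T0 X3 | T2 T0
  T0 -> a
  T1 -> b
  T2 -> c
  X3 -> T1 S

CYK fill:
  [0..0]={T2}  "c"  orig:{}
  [1..1]={T0}  "a"  orig:{}
  [2..2]={T0}  "a"  orig:{}
  [3..3]={T2}  "c"  orig:{}
  [0..1]={A,S}  "ca"
  [1..2]={A}  "aa"
  [2..3]=∅  "ac"
  [0..2]=∅  "caa"
  [1..3]=∅  "aac"
  [0..3]=∅  "caac"

S ∉ T[0,3] ⇒ NO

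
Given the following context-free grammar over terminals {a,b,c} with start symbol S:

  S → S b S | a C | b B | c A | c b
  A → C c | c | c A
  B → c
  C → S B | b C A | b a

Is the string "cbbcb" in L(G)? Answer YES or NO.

Convert to CNF:
  S -> S X4 | T0 A | T0 T1 | T1 B | T2 C
  A -> C T0 | T0 A | c
  B -> c
  C -> S B | T1 T2 | T1 X3
  T0 -> c
  T1 -> b
  T2 -> a
  X3 -> C A
  X4 -> T1 S

Fill CYK table bottom-up:
  [0..0]={A,B,T0}  "c"  orig:{A,B}
  [1..1]={T1}  "b"  orig:{}
  [2..2]={T1}  "b"  orig:{}
  [3..3]={A,B,T0}  "c"  orig:{A,B}
  [4..4]={T1}  "b"  orig:{}
  [0..1]={S}  "cb"
  [1..2]=∅  "bb"
  [2..3]={S}  "bc"
  [3..4]={S}  "cb"
  [0..2]=∅  "cbb"
  [1..3]={X4}  "bbc"  orig:{}
  [2..4]={X4}  "bcb"  orig:{}
  [0..3]=∅  "cbbc"
  [1..4]=∅  "bbcb"
  [0..4]={S}  "cbbcb"

S ∈ T[0,4] ⇒ YES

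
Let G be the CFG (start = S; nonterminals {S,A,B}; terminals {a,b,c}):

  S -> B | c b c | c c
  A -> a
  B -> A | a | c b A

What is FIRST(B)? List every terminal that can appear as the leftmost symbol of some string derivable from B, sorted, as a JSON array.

Compute FIRST by fixpoint:
round 1:
  A via A→a: +{a}
  B via B→A: +{a}
  B via B→c b A: +{c}
  S via S→B: +{a,c}
  FIRST[S]={a,c}  FIRST[A]={a}  FIRST[B]={a,c}
round 2: done
  FIRST[S]={a,c}  FIRST[A]={a}  FIRST[B]={a,c}

FIRST(B) = ["a", "c"]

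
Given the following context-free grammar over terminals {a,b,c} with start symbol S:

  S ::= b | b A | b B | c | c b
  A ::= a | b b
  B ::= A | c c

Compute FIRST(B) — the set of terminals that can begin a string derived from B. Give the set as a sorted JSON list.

FIRST sets, iterate to fixpoint:
pass 1:
  A via A→a: +{a}
  A via A→b b: +{b}
  B via B→A: +{a,b}
  B via B→c c: +{c}
  S via S→b: +{b}
  S via S→c: +{c}
  S: {b,c}  A: {a,b}  B: {a,b,c}
pass 2: done
  S: {b,c}  A: {a,b}  B: {a,b,c}

FIRST(B) = ["a", "b", "c"]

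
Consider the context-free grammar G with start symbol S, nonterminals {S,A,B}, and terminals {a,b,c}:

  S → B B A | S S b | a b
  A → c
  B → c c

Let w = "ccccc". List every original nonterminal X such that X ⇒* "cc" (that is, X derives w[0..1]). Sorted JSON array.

CNF form of G:
  S -> B X3 | S X4 | T2 T1
  A -> c
  B -> T0 T0
  T0 -> c
  T1 -> b
  T2 -> a
  X3 -> B A
  X4 -> S T1

CYK table (by increasing span) — only the sub-triangle for w[0..1]:
  T[0,0] 'c' = {A,T0}  orig:{A}
  T[1,1] 'c' = {A,T0}  orig:{A}
  T[0,1] 'cc' = {B}

Original NTs in T[0,1] deriving "cc": ["B"]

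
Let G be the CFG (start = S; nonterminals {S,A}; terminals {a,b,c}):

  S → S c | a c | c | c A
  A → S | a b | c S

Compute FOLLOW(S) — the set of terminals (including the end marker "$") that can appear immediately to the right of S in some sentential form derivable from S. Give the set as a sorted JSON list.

FIRST sets, iterate to fixpoint:
pass 1:
  A via A→a b: +{a}
  A via A→c S: +{c}
  S via S→a c: +{a}
  S via S→c: +{c}
  FIRST[S]={a,c}  FIRST[A]={a,c}
pass 2: (no change)
  FIRST[S]={a,c}  FIRST[A]={a,c}

FOLLOW sets:
seed FOLLOW(S) with $
round 1:
  S→S c: FOLLOW(S) ⊇ FIRST(c) = {c}; new: +{c}
  S→c A: FOLLOW(A) ⊇ FOLLOW(S) ⊇ {$,c}; new: +{$,c}
  S: {$,c}  A: {$,c}
round 2: — fixpoint
  S: {$,c}  A: {$,c}

FOLLOW(S) = ["$", "c"]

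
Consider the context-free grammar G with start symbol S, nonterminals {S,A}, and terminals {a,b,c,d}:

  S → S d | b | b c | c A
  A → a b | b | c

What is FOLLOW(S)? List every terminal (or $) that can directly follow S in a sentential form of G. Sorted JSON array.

Compute FIRST by fixpoint:
iter 1:
  A via A→a b: +{a}
  A via A→b: +{b}
  A via A→c: +{c}
  S via S→b: +{b}
  S via S→c A: +{c}
  FIRST[S]={b,c}  FIRST[A]={a,b,c}
iter 2: (no change)
  FIRST[S]={b,c}  FIRST[A]={a,b,c}

FOLLOW sets:
seed FOLLOW(S) with $
[1]
  S→S d: FOLLOW(S) ⊇ FIRST(d) = {d}; new: +{d}
  S→c A: FOLLOW(A) ⊇ FOLLOW(S) ⊇ {$,d}; new: +{$,d}
  S: {$,d}  A: {$,d}
[2] done
  S: {$,d}  A: {$,d}

FOLLOW(S) = ["$", "d"]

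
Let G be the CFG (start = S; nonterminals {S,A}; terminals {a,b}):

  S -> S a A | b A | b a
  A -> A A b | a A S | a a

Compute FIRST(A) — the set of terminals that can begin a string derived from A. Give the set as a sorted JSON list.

Compute FIRST by fixpoint:
[1]
  A via A→a A S: +{a}
  S via S→b A: +{b}
  FIRST[S]={b}  FIRST[A]={a}
[2] — fixpoint
  FIRST[S]={b}  FIRST[A]={a}

FIRST(A) = ["a"]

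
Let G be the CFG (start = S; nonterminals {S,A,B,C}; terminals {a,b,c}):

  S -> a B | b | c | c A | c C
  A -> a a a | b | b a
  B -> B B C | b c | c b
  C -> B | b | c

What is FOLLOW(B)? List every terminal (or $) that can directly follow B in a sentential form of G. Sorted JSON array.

FIRST iteration:
iter 1:
  A via A→a a a: +{a}
  A via A→b: +{b}
  B via B→b c: +{b}
  B via B→c b: +{c}
  C via C→B: +{b,c}
  S via S→a B: +{a}
  S via S→b: +{b}
  S via S→c: +{c}
  FIRST[S]={a,b,c}  FIRST[A]={a,b}  FIRST[B]={b,c}  FIRST[C]={b,c}
iter 2: — fixpoint
  FIRST[S]={a,b,c}  FIRST[A]={a,b}  FIRST[B]={b,c}  FIRST[C]={b,c}

FOLLOW sets:
FOLLOW(S) := {$}
iter 1:
  B→B B C: FOLLOW(B) ⊇ FIRST(B) = {b,c}; new: +{b,c}
  B→B B C: FOLLOW(C) ⊇ FOLLOW(B) ⊇ {b,c}; new: +{b,c}
  S→a B: FOLLOW(B) ⊇ FOLLOW(S) ⊇ {$}; new: +{$}
  S→c A: FOLLOW(A) ⊇ FOLLOW(S) ⊇ {$}; new: +{$}
  S→c C: FOLLOW(C) ⊇ FOLLOW(S) ⊇ {$}; new: +{$}
  FOLLOW[S]={$}  FOLLOW[A]={$}  FOLLOW[B]={$,b,c}  FOLLOW[C]={$,b,c}
iter 2: (stable)
  FOLLOW[S]={$}  FOLLOW[A]={$}  FOLLOW[B]={$,b,c}  FOLLOW[C]={$,b,c}

FOLLOW(B) = ["$", "b", "c"]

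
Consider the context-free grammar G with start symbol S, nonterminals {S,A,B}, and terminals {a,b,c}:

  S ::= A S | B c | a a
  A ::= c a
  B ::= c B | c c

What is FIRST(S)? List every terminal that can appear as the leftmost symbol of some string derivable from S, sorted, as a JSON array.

Compute FIRST by fixpoint:
iter 1:
  A via A→c a: +{c}
  B via B→c B: +{c}
  S via S→A S: +{c}
  S via S→a a: +{a}
  FIRST[S]={a,c}  FIRST[A]={c}  FIRST[B]={c}
iter 2: (stable)
  FIRST[S]={a,c}  FIRST[A]={c}  FIRST[B]={c}

FIRST(S) = ["a", "c"]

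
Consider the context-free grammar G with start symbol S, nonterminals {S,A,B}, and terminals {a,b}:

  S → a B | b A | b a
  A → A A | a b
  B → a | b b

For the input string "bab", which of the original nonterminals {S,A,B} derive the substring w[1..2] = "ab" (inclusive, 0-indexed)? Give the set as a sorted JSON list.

CNF form of G:
  S -> T0 B | T1 A | T1 T0
  A -> A A | T0 T1
  B -> T1 T1 | a
  T0 -> a
  T1 -> b

Fill CYK table bottom-up (cells [i..j] with 1 ≤ i ≤ j ≤ 2 only):
  [1..1]={B,T0}  "a"  orig:{B}
  [2..2]={T1}  "b"  orig:{}
  [1..2]={A}  "ab"

Original NTs in T[1,2] deriving "ab": ["A"]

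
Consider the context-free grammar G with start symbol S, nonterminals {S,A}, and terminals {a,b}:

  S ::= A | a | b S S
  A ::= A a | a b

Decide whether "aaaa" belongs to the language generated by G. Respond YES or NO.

CNF form of G:
  S -> A T0 | T0 T1 | T1 X2 | a
  A -> A T0 | T0 T1
  T0 -> a
  T1 -> b
  X2 -> S S

CYK fill:
  cell(0,0) a: {S,T0}  orig:{S}
  cell(1,1) a: {S,T0}  orig:{S}
  cell(2,2) a: {S,T0}  orig:{S}
  cell(3,3) a: {S,T0}  orig:{S}
  cell(0,1) aa: {X2}  orig:{}
  cell(1,2) aa: {X2}  orig:{}
  cell(2,3) aa: {X2}  orig:{}
  cell(0,2) aaa: ∅
  cell(1,3) aaa: ∅
  cell(0,3) aaaa: ∅

S ∉ T[0,3] ⇒ NO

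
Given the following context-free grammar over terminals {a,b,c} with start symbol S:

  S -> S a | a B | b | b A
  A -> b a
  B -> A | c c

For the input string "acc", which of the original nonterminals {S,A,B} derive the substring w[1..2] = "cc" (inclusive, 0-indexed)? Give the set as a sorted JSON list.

Convert to CNF:
  S -> S T1 | T0 A | T1 B | b
  A -> T0 T1
  B -> T0 T1 | T2 T2
  T0 -> b
  T1 -> a
  T2 -> c

Fill CYK table bottom-up (cells [i..j] with 1 ≤ i ≤ j ≤ 2 only):
  cell(1,1) c: {T2}  orig:{}
  cell(2,2) c: {T2}  orig:{}
  cell(1,2) cc: {B}

Original NTs in T[1,2] deriving "cc": ["B"]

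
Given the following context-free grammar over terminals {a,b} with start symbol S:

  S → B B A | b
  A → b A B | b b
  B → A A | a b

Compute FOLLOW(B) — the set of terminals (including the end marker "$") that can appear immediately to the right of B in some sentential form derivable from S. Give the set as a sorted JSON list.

FIRST sets, iterate to fixpoint:
[1]
  A via A→b A B: +{b}
  B via B→A A: +{b}
  B via B→a b: +{a}
  S via S→B B A: +{a,b}
  S: {a,b}  A: {b}  B: {a,b}
[2] (no change)
  S: {a,b}  A: {b}  B: {a,b}

Compute FOLLOW by fixpoint:
seed FOLLOW(S) with $
pass 1:
  A→b A B: FOLLOW(A) ⊇ FIRST(B) = {a,b}; new: +{a,b}
  A→b A B: FOLLOW(B) ⊇ FOLLOW(A) ⊇ {a,b}; new: +{a,b}
  S→B B A: FOLLOW(A) ⊇ FOLLOW(S) ⊇ {$}; new: +{$}
  FOLLOW[S]={$}  FOLLOW[A]={$,a,b}  FOLLOW[B]={a,b}
pass 2:
  A→b A B: FOLLOW(B) ⊇ FOLLOW(A) ⊇ {$,a,b}; new: +{$}
  FOLLOW[S]={$}  FOLLOW[A]={$,a,b}  FOLLOW[B]={$,a,b}
pass 3: — fixpoint
  FOLLOW[S]={$}  FOLLOW[A]={$,a,b}  FOLLOW[B]={$,a,b}

FOLLOW(B) = ["$", "a", "b"]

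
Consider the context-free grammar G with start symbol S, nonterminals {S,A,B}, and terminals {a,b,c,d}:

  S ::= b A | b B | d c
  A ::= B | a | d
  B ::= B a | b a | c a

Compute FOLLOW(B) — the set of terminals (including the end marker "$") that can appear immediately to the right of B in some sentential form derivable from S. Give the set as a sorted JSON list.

FIRST sets, iterate to fixpoint:
pass 1:
  A via A→a: +{a}
  A via A→d: +{d}
  B via B→b a: +{b}
  B via B→c a: +{c}
  S via S→b A: +{b}
  S via S→d c: +{d}
  FIRST(S)={b,d}  FIRST(A)={a,d}  FIRST(B)={b,c}
pass 2:
  A via A→B: +{b,c}
  FIRST(S)={b,d}  FIRST(A)={a,b,c,d}  FIRST(B)={b,c}
pass 3: — fixpoint
  FIRST(S)={b,d}  FIRST(A)={a,b,c,d}  FIRST(B)={b,c}

FOLLOW sets:
FOLLOW(S) := {$}
iter 1:
  B→B a: FOLLOW(B) ⊇ FIRST(a) = {a}; new: +{a}
  S→b A: FOLLOW(A) ⊇ FOLLOW(S) ⊇ {$}; new: +{$}
  S→b B: FOLLOW(B) ⊇ FOLLOW(S) ⊇ {$}; new: +{$}
  FOLLOW(S)={$}  FOLLOW(A)={$}  FOLLOW(B)={$,a}
iter 2: (stable)
  FOLLOW(S)={$}  FOLLOW(A)={$}  FOLLOW(B)={$,a}

FOLLOW(B) = ["$", "a"]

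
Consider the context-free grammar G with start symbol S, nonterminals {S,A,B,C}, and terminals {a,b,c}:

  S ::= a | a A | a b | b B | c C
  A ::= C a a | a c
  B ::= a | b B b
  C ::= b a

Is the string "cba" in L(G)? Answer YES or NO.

Convert to CNF:
  S -> T0 A | T0 T2 | T1 C | T2 B | a
  A -> C X3 | T0 T1
  B -> T2 X4 | a
  C -> T2 T0
  T0 -> a
  T1 -> c
  T2 -> b
  X3 -> T0 T0
  X4 -> B T2

CYK fill:
  cell(0,0) c: {T1}  orig:{}
  cell(1,1) b: {T2}  orig:{}
  cell(2,2) a: {B,S,T0}  orig:{B,S}
  cell(0,1) cb: ∅
  cell(1,2) ba: {C,S}
  cell(0,2) cba: {S}

S ∈ T[0,2] ⇒ YES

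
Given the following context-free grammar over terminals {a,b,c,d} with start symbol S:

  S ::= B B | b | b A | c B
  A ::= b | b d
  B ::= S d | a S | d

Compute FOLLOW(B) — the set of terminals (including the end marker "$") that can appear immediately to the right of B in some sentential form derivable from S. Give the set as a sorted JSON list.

FIRST sets, iterate to fixpoint:
pass 1:
  A via A→b: +{b}
  B via B→a S: +{a}
  B via B→d: +{d}
  S via S→B B: +{a,d}
  S via S→b: +{b}
  S via S→c B: +{c}
  FIRST[S]={a,b,c,d}  FIRST[A]={b}  FIRST[B]={a,d}
pass 2:
  B via B→S d: +{b,c}
  FIRST[S]={a,b,c,d}  FIRST[A]={b}  FIRST[B]={a,b,c,d}
pass 3: — fixpoint
  FIRST[S]={a,b,c,d}  FIRST[A]={b}  FIRST[B]={a,b,c,d}

FOLLOW sets:
FOLLOW(S) := {$}
pass 1:
  B→S d: FOLLOW(S) ⊇ FIRST(d) = {d}; new: +{d}
  S→B B: FOLLOW(B) ⊇ FIRST(B) = {a,b,c,d}; new: +{a,b,c,d}
  S→B B: FOLLOW(B) ⊇ FOLLOW(S) ⊇ {$,d}; new: +{$}
  S→b A: FOLLOW(A) ⊇ FOLLOW(S) ⊇ {$,d}; new: +{$,d}
  FOLLOW[S]={$,d}  FOLLOW[A]={$,d}  FOLLOW[B]={$,a,b,c,d}
pass 2:
  B→a S: FOLLOW(S) ⊇ FOLLOW(B) ⊇ {$,a,b,c,d}; new: +{a,b,c}
  S→b A: FOLLOW(A) ⊇ FOLLOW(S) ⊇ {$,a,b,c,d}; new: +{a,b,c}
  FOLLOW[S]={$,a,b,c,d}  FOLLOW[A]={$,a,b,c,d}  FOLLOW[B]={$,a,b,c,d}
pass 3: — fixpoint
  FOLLOW[S]={$,a,b,c,d}  FOLLOW[A]={$,a,b,c,d}  FOLLOW[B]={$,a,b,c,d}

FOLLOW(B) = ["$", "a", "b", "c", "d"]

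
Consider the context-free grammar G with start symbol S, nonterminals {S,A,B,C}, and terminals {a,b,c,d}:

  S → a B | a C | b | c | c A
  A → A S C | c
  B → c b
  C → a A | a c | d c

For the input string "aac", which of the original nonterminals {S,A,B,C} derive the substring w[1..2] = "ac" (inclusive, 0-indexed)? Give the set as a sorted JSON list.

CNF form of G:
  S -> T0 A | T2 B | T2 C | b | c
  A -> A X4 | c
  B -> T0 T1
  C -> T2 A | T2 T0 | T3 T0
  T0 -> c
  T1 -> b
  T2 -> a
  T3 -> d
  X4 -> S C

CYK fill (cells [i..j] with 1 ≤ i ≤ j ≤ 2 only):
  T[1,1] 'a' = {T2}  orig:{}
  T[2,2] 'c' = {A,S,T0}  orig:{A,S}
  T[1,2] 'ac' = {C}

Original NTs in T[1,2] deriving "ac": ["C"]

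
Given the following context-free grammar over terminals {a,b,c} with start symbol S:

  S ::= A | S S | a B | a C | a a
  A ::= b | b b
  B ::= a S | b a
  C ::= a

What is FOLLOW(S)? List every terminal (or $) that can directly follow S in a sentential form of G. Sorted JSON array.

FIRST sets, iterate to fixpoint:
iter 1:
  A via A→b: +{b}
  B via B→a S: +{a}
  B via B→b a: +{b}
  C via C→a: +{a}
  S via S→A: +{b}
  S via S→a B: +{a}
  FIRST(S)={a,b}  FIRST(A)={b}  FIRST(B)={a,b}  FIRST(C)={a}
iter 2: — fixpoint
  FIRST(S)={a,b}  FIRST(A)={b}  FIRST(B)={a,b}  FIRST(C)={a}

Compute FOLLOW by fixpoint:
initialize: $ ∈ FOLLOW(S)
round 1:
  S→A: FOLLOW(A) ⊇ FOLLOW(S) ⊇ {$}; new: +{$}
  S→S S: FOLLOW(S) ⊇ FIRST(S) = {a,b}; new: +{a,b}
  S→a B: FOLLOW(B) ⊇ FOLLOW(S) ⊇ {$,a,b}; new: +{$,a,b}
  S→a C: FOLLOW(C) ⊇ FOLLOW(S) ⊇ {$,a,b}; new: +{$,a,b}
  S: {$,a,b}  A: {$}  B: {$,a,b}  C: {$,a,b}
round 2:
  S→A: FOLLOW(A) ⊇ FOLLOW(S) ⊇ {$,a,b}; new: +{a,b}
  S: {$,a,b}  A: {$,a,b}  B: {$,a,b}  C: {$,a,b}
round 3: — fixpoint
  S: {$,a,b}  A: {$,a,b}  B: {$,a,b}  C: {$,a,b}

FOLLOW(S) = ["$", "a", "b"]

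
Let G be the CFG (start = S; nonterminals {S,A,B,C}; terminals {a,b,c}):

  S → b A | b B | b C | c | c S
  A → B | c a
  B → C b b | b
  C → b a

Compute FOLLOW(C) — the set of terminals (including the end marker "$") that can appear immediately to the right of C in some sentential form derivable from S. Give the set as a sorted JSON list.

Compute FIRST by fixpoint:
iter 1:
  A via A→c a: +{c}
  B via B→b: +{b}
  C via C→b a: +{b}
  S via S→b A: +{b}
  S via S→c: +{c}
  FIRST[S]={b,c}  FIRST[A]={c}  FIRST[B]={b}  FIRST[C]={b}
iter 2:
  A via A→B: +{b}
  FIRST[S]={b,c}  FIRST[A]={b,c}  FIRST[B]={b}  FIRST[C]={b}
iter 3: (no change)
  FIRST[S]={b,c}  FIRST[A]={b,c}  FIRST[B]={b}  FIRST[C]={b}

FOLLOW sets:
initialize: $ ∈ FOLLOW(S)
pass 1:
  B→C b b: FOLLOW(C) ⊇ FIRST(b) = {b}; new: +{b}
  S→b A: FOLLOW(A) ⊇ FOLLOW(S) ⊇ {$}; new: +{$}
  S→b B: FOLLOW(B) ⊇ FOLLOW(S) ⊇ {$}; new: +{$}
  S→b C: FOLLOW(C) ⊇ FOLLOW(S) ⊇ {$}; new: +{$}
  S: {$}  A: {$}  B: {$}  C: {$,b}
pass 2: — fixpoint
  S: {$}  A: {$}  B: {$}  C: {$,b}

FOLLOW(C) = ["$", "b"]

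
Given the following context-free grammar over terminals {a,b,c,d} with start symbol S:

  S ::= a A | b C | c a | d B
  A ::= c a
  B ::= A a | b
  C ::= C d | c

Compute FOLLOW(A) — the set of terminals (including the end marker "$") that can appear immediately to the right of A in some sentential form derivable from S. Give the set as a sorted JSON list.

FIRST sets, iterate to fixpoint:
[1]
  A via A→c a: +{c}
  B via B→A a: +{c}
  B via B→b: +{b}
  C via C→c: +{c}
  S via S→a A: +{a}
  S via S→b C: +{b}
  S via S→c a: +{c}
  S via S→d B: +{d}
  FIRST(S)={a,b,c,d}  FIRST(A)={c}  FIRST(B)={b,c}  FIRST(C)={c}
[2] done
  FIRST(S)={a,b,c,d}  FIRST(A)={c}  FIRST(B)={b,c}  FIRST(C)={c}

FOLLOW iteration:
seed FOLLOW(S) with $
round 1:
  B→A a: FOLLOW(A) ⊇ FIRST(a) = {a}; new: +{a}
  C→C d: FOLLOW(C) ⊇ FIRST(d) = {d}; new: +{d}
  S→a A: FOLLOW(A) ⊇ FOLLOW(S) ⊇ {$}; new: +{$}
  S→b C: FOLLOW(C) ⊇ FOLLOW(S) ⊇ {$}; new: +{$}
  S→d B: FOLLOW(B) ⊇ FOLLOW(S) ⊇ {$}; new: +{$}
  S: {$}  A: {$,a}  B: {$}  C: {$,d}
round 2: (stable)
  S: {$}  A: {$,a}  B: {$}  C: {$,d}

FOLLOW(A) = ["$", "a"]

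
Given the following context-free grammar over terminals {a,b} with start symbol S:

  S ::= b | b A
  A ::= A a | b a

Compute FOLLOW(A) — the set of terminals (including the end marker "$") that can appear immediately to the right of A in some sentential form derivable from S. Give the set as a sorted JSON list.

FIRST sets, iterate to fixpoint:
iter 1:
  A via A→b a: +{b}
  S via S→b: +{b}
  FIRST(S)={b}  FIRST(A)={b}
iter 2: done
  FIRST(S)={b}  FIRST(A)={b}

Compute FOLLOW by fixpoint:
initialize: $ ∈ FOLLOW(S)
[1]
  A→A a: FOLLOW(A) ⊇ FIRST(a) = {a}; new: +{a}
  S→b A: FOLLOW(A) ⊇ FOLLOW(S) ⊇ {$}; new: +{$}
  FOLLOW[S]={$}  FOLLOW[A]={$,a}
[2] (no change)
  FOLLOW[S]={$}  FOLLOW[A]={$,a}

FOLLOW(A) = ["$", "a"]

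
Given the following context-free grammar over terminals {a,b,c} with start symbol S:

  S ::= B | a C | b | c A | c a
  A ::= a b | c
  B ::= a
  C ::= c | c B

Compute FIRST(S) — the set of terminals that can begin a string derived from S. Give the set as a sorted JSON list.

FIRST iteration:
iter 1:
  A via A→a b: +{a}
  A via A→c: +{c}
  B via B→a: +{a}
  C via C→c: +{c}
  S via S→B: +{a}
  S via S→b: +{b}
  S via S→c A: +{c}
  S: {a,b,c}  A: {a,c}  B: {a}  C: {c}
iter 2: (no change)
  S: {a,b,c}  A: {a,c}  B: {a}  C: {c}

FIRST(S) = ["a", "b", "c"]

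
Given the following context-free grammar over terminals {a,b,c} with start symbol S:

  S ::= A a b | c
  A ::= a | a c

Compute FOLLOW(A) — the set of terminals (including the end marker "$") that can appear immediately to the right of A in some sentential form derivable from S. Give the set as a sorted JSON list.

FIRST iteration:
round 1:
  A via A→a: +{a}
  S via S→A a b: +{a}
  S via S→c: +{c}
  FIRST[S]={a,c}  FIRST[A]={a}
round 2: (stable)
  FIRST[S]={a,c}  FIRST[A]={a}

FOLLOW iteration:
seed FOLLOW(S) with $
[1]
  S→A a b: FOLLOW(A) ⊇ FIRST(a) = {a}; new: +{a}
  FOLLOW(S)={$}  FOLLOW(A)={a}
[2] done
  FOLLOW(S)={$}  FOLLOW(A)={a}

FOLLOW(A) = ["a"]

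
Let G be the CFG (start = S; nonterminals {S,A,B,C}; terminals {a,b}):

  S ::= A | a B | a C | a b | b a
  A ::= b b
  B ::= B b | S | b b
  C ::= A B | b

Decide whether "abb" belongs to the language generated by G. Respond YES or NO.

CNF form of G:
  S -> T0 T0 | T0 T1 | T1 B | T1 C | T1 T0
  A -> T0 T0
  B -> B T0 | T0 T0 | T0 T1 | T1 B | T1 C | T1 T0
  C -> A B | b
  T0 -> b
  T1 -> a

Fill CYK table bottom-up:
  cell(0,0) a: {T1}  orig:{}
  cell(1,1) b: {C,T0}  orig:{C}
  cell(2,2) b: {C,T0}  orig:{C}
  cell(0,1) ab: {B,S}
  cell(1,2) bb: {A,B,S}
  cell(0,2) abb: {B,S}

S ∈ T[0,2] ⇒ YES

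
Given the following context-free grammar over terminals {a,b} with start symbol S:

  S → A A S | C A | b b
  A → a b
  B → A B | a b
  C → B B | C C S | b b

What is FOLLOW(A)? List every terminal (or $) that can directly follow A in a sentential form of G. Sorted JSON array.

FIRST sets, iterate to fixpoint:
pass 1:
  A via A→a b: +{a}
  B via B→A B: +{a}
  C via C→B B: +{a}
  C via C→b b: +{b}
  S via S→A A S: +{a}
  S via S→C A: +{b}
  FIRST(S)={a,b}  FIRST(A)={a}  FIRST(B)={a}  FIRST(C)={a,b}
pass 2: done
  FIRST(S)={a,b}  FIRST(A)={a}  FIRST(B)={a}  FIRST(C)={a,b}

FOLLOW sets:
seed FOLLOW(S) with $
iter 1:
  B→A B: FOLLOW(A) ⊇ FIRST(B) = {a}; new: +{a}
  C→B B: FOLLOW(B) ⊇ FIRST(B) = {a}; new: +{a}
  C→C C S: FOLLOW(C) ⊇ FIRST(C) = {a,b}; new: +{a,b}
  C→C C S: FOLLOW(S) ⊇ FOLLOW(C) ⊇ {a,b}; new: +{a,b}
  S→A A S: FOLLOW(A) ⊇ FIRST(S) = {a,b}; new: +{b}
  S→C A: FOLLOW(A) ⊇ FOLLOW(S) ⊇ {$,a,b}; new: +{$}
  FOLLOW(S)={$,a,b}  FOLLOW(A)={$,a,b}  FOLLOW(B)={a}  FOLLOW(C)={a,b}
iter 2:
  C→B B: FOLLOW(B) ⊇ FOLLOW(C) ⊇ {a,b}; new: +{b}
  FOLLOW(S)={$,a,b}  FOLLOW(A)={$,a,b}  FOLLOW(B)={a,b}  FOLLOW(C)={a,b}
iter 3: done
  FOLLOW(S)={$,a,b}  FOLLOW(A)={$,a,b}  FOLLOW(B)={a,b}  FOLLOW(C)={a,b}

FOLLOW(A) = ["$", "a", "b"]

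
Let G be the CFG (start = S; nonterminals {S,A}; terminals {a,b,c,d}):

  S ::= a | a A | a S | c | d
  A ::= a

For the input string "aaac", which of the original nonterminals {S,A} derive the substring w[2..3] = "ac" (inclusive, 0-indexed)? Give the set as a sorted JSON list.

Convert to CNF:
  S -> T0 A | T0 S | a | c | d
  A -> a
  T0 -> a

CYK fill — only the sub-triangle for w[2..3]:
  cell(2,2) a: {A,S,T0}  orig:{A,S}
  cell(3,3) c: {S}
  cell(2,3) ac: {S}

Original NTs in T[2,3] deriving "ac": ["S"]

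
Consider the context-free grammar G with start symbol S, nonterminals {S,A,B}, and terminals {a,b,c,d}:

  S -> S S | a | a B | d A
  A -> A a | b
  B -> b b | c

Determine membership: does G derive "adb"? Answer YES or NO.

CNF form of G:
  S -> S S | T0 B | T2 A | a
  A -> A T0 | b
  B -> T1 T1 | c
  T0 -> a
  T1 -> b
  T2 -> d

Fill CYK table bottom-up:
  [0..0]={S,T0}  "a"  orig:{S}
  [1..1]={T2}  "d"  orig:{}
  [2..2]={A,T1}  "b"  orig:{A}
  [0..1]=∅  "ad"
  [1..2]={S}  "db"
  [0..2]={S}  "adb"

S ∈ T[0,2] ⇒ YES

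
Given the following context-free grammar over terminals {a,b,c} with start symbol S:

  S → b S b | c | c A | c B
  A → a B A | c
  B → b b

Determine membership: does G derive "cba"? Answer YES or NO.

Convert to CNF:
  S -> T1 X4 | T2 A | T2 B | c
  A -> T0 X3 | c
  B -> T1 T1
  T0 -> a
  T1 -> b
  T2 -> c
  X3 -> B A
  X4 -> S T1

CYK fill:
  [0..0]={A,S,T2}  "c"  orig:{A,S}
  [1..1]={T1}  "b"  orig:{}
  [2..2]={T0}  "a"  orig:{}
  [0..1]={X4}  "cb"  orig:{}
  [1..2]=∅  "ba"
  [0..2]=∅  "cba"

S ∉ T[0,2] ⇒ NO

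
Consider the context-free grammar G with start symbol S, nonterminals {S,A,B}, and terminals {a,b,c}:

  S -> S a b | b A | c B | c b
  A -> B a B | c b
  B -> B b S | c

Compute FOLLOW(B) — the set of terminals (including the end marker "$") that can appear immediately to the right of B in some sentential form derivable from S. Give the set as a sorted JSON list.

Compute FIRST by fixpoint:
pass 1:
  A via A→c b: +{c}
  B via B→c: +{c}
  S via S→b A: +{b}
  S via S→c B: +{c}
  S: {b,c}  A: {c}  B: {c}
pass 2: (stable)
  S: {b,c}  A: {c}  B: {c}

Compute FOLLOW by fixpoint:
initialize: $ ∈ FOLLOW(S)
iter 1:
  A→B a B: FOLLOW(B) ⊇ FIRST(a) = {a}; new: +{a}
  B→B b S: FOLLOW(B) ⊇ FIRST(b) = {b}; new: +{b}
  B→B b S: FOLLOW(S) ⊇ FOLLOW(B) ⊇ {a,b}; new: +{a,b}
  S→b A: FOLLOW(A) ⊇ FOLLOW(S) ⊇ {$,a,b}; new: +{$,a,b}
  S→c B: FOLLOW(B) ⊇ FOLLOW(S) ⊇ {$,a,b}; new: +{$}
  S: {$,a,b}  A: {$,a,b}  B: {$,a,b}
iter 2: (stable)
  S: {$,a,b}  A: {$,a,b}  B: {$,a,b}

FOLLOW(B) = ["$", "a", "b"]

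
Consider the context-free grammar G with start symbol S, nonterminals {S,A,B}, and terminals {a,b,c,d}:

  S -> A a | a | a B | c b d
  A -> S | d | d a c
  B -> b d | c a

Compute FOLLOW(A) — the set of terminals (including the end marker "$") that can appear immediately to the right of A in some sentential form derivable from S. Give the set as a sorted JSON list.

FIRST sets, iterate to fixpoint:
[1]
  A via A→d: +{d}
  B via B→b d: +{b}
  B via B→c a: +{c}
  S via S→A a: +{d}
  S via S→a: +{a}
  S via S→c b d: +{c}
  FIRST(S)={a,c,d}  FIRST(A)={d}  FIRST(B)={b,c}
[2]
  A via A→S: +{a,c}
  FIRST(S)={a,c,d}  FIRST(A)={a,c,d}  FIRST(B)={b,c}
[3] (stable)
  FIRST(S)={a,c,d}  FIRST(A)={a,c,d}  FIRST(B)={b,c}

FOLLOW iteration:
seed FOLLOW(S) with $
iter 1:
  S→A a: FOLLOW(A) ⊇ FIRST(a) = {a}; new: +{a}
  S→a B: FOLLOW(B) ⊇ FOLLOW(S) ⊇ {$}; new: +{$}
  FOLLOW[S]={$}  FOLLOW[A]={a}  FOLLOW[B]={$}
iter 2:
  A→S: FOLLOW(S) ⊇ FOLLOW(A) ⊇ {a}; new: +{a}
  S→a B: FOLLOW(B) ⊇ FOLLOW(S) ⊇ {$,a}; new: +{a}
  FOLLOW[S]={$,a}  FOLLOW[A]={a}  FOLLOW[B]={$,a}
iter 3: (stable)
  FOLLOW[S]={$,a}  FOLLOW[A]={a}  FOLLOW[B]={$,a}

FOLLOW(A) = ["a"]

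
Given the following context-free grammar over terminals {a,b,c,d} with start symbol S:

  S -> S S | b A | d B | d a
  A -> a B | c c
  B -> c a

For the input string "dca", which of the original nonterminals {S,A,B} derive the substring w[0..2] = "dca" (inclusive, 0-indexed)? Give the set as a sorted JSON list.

Convert to CNF:
  S -> S S | T2 A | T3 B | T3 T0
  A -> T0 B | T1 T1
  B -> T1 T0
  T0 -> a
  T1 -> c
  T2 -> b
  T3 -> d

Fill CYK table bottom-up — only the sub-triangle for w[0..2]:
  [0..0]={T3}  "d"  orig:{}
  [1..1]={T1}  "c"  orig:{}
  [2..2]={T0}  "a"  orig:{}
  [0..1]=∅  "dc"
  [1..2]={B}  "ca"
  [0..2]={S}  "dca"

Original NTs in T[0,2] deriving "dca": ["S"]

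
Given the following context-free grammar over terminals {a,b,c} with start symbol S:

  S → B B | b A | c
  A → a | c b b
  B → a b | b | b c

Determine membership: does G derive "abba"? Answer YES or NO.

Convert to CNF:
  S -> B B | T1 A | c
  A -> T0 X3 | a
  B -> T1 T0 | T2 T1 | b
  T0 -> c
  T1 -> b
  T2 -> a
  X3 -> T1 T1

Fill CYK table bottom-up:
  [0..0]={A,T2}  "a"  orig:{A}
  [1..1]={B,T1}  "b"  orig:{B}
  [2..2]={B,T1}  "b"  orig:{B}
  [3..3]={A,T2}  "a"  orig:{A}
  [0..1]={B}  "ab"
  [1..2]={S,X3}  "bb"  orig:{S}
  [2..3]={S}  "ba"
  [0..2]={S}  "abb"
  [1..3]=∅  "bba"
  [0..3]=∅  "abba"

S ∉ T[0,3] ⇒ NO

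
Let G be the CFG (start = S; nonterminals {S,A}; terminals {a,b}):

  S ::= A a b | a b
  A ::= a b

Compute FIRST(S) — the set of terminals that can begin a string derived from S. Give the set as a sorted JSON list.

FIRST sets, iterate to fixpoint:
pass 1:
  A via A→a b: +{a}
  S via S→A a b: +{a}
  FIRST(S)={a}  FIRST(A)={a}
pass 2: done
  FIRST(S)={a}  FIRST(A)={a}

FIRST(S) = ["a"]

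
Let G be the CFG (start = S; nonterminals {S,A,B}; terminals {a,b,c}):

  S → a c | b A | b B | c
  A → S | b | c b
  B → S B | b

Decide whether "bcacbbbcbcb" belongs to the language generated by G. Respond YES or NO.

CNF form of G:
  S -> T0 T1 | T2 A | T2 B | c
  A -> T0 T1 | T1 T2 | T2 A | T2 B | b | c
  B -> S B | b
  T0 -> a
  T1 -> c
  T2 -> b

CYK table (by increasing span):
  cell(0,0) b: {A,B,T2}  orig:{A,B}
  cell(1,1) c: {A,S,T1}  orig:{A,S}
  cell(2,2) a: {T0}  orig:{}
  cell(3,3) c: {A,S,T1}  orig:{A,S}
  cell(4,4) b: {A,B,T2}  orig:{A,B}
  cell(5,5) b: {A,B,T2}  orig:{A,B}
  cell(6,6) b: {A,B,T2}  orig:{A,B}
  cell(7,7) c: {A,S,T1}  orig:{A,S}
  cell(8,8) b: {A,B,T2}  orig:{A,B}
  cell(9,9) c: {A,S,T1}  orig:{A,S}
  cell(10,10) b: {A,B,T2}  orig:{A,B}
  cell(0,1) bc: {A,S}
  cell(1,2) ca: ∅
  cell(2,3) ac: {A,S}
  cell(3,4) cb: {A,B}
  cell(4,5) bb: {A,S}
  cell(5,6) bb: {A,S}
  cell(6,7) bc: {A,S}
  cell(7,8) cb: {A,B}
  cell(8,9) bc: {A,S}
  cell(9,10) cb: {A,B}
  cell(0,2) bca: ∅
  cell(1,3) cac: ∅
  cell(2,4) acb: {B}
  cell(3,5) cbb: ∅
  cell(4,6) bbb: {A,B,S}
  cell(5,7) bbc: {A,S}
  cell(6,8) bcb: {A,B,S}
  cell(7,9) cbc: ∅
  cell(8,10) bcb: {A,B,S}
  cell(0,3) bcac: ∅
  cell(1,4) cacb: {B}
  cell(2,5) acbb: ∅
  cell(3,6) cbbb: {B}
  cell(4,7) bbbc: {A,S}
  cell(5,8) bbcb: {A,B,S}
  cell(6,9) bcbc: ∅
  cell(7,10) cbcb: {B}
  cell(0,4) bcacb: {A,B,S}
  cell(1,5) cacbb: ∅
  cell(2,6) acbbb: {B}
  cell(3,7) cbbbc: ∅
  cell(4,8) bbbcb: {A,B,S}
  cell(5,9) bbcbc: ∅
  cell(6,10) bcbcb: {A,B,S}
  cell(0,5) bcacbb: {B}
  cell(1,6) cacbbb: {B}
  cell(2,7) acbbbc: ∅
  cell(3,8) cbbbcb: {B}
  cell(4,9) bbbcbc: ∅
  cell(5,10) bbcbcb: {A,B,S}
  cell(0,6) bcacbbb: {A,B,S}
  cell(1,7) cacbbbc: ∅
  cell(2,8) acbbbcb: {B}
  cell(3,9) cbbbcbc: ∅
  cell(4,10) bbbcbcb: {A,B,S}
  cell(0,7) bcacbbbc: ∅
  cell(1,8) cacbbbcb: {B}
  cell(2,9) acbbbcbc: ∅
  cell(3,10) cbbbcbcb: {B}
  cell(0,8) bcacbbbcb: {A,B,S}
  cell(1,9) cacbbbcbc: ∅
  cell(2,10) acbbbcbcb: {B}
  cell(0,9) bcacbbbcbc: ∅
  cell(1,10) cacbbbcbcb: {B}
  cell(0,10) bcacbbbcbcb: {A,B,S}

S ∈ T[0,10] ⇒ YES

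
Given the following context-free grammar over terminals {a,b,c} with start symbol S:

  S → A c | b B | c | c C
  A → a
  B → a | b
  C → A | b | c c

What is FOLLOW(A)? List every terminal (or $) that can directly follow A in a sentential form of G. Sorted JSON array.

Compute FIRST by fixpoint:
round 1:
  A via A→a: +{a}
  B via B→a: +{a}
  B via B→b: +{b}
  C via C→A: +{a}
  C via C→b: +{b}
  C via C→c c: +{c}
  S via S→A c: +{a}
  S via S→b B: +{b}
  S via S→c: +{c}
  FIRST(S)={a,b,c}  FIRST(A)={a}  FIRST(B)={a,b}  FIRST(C)={a,b,c}
round 2: (no change)
  FIRST(S)={a,b,c}  FIRST(A)={a}  FIRST(B)={a,b}  FIRST(C)={a,b,c}

FOLLOW iteration:
seed FOLLOW(S) with $
round 1:
  S→A c: FOLLOW(A) ⊇ FIRST(c) = {c}; new: +{c}
  S→b B: FOLLOW(B) ⊇ FOLLOW(S) ⊇ {$}; new: +{$}
  S→c C: FOLLOW(C) ⊇ FOLLOW(S) ⊇ {$}; new: +{$}
  FOLLOW[S]={$}  FOLLOW[A]={c}  FOLLOW[B]={$}  FOLLOW[C]={$}
round 2:
  C→A: FOLLOW(A) ⊇ FOLLOW(C) ⊇ {$}; new: +{$}
  FOLLOW[S]={$}  FOLLOW[A]={$,c}  FOLLOW[B]={$}  FOLLOW[C]={$}
round 3: (stable)
  FOLLOW[S]={$}  FOLLOW[A]={$,c}  FOLLOW[B]={$}  FOLLOW[C]={$}

FOLLOW(A) = ["$", "c"]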